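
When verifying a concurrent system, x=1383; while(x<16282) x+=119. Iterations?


Step 1: x goes from 1383 toward 16282 by 119; the body runs while x<16282, so iterations = ceil((bound-start)/step)
Step 2: Distance=14899
Step 3: ceil(14899/119)=126

126


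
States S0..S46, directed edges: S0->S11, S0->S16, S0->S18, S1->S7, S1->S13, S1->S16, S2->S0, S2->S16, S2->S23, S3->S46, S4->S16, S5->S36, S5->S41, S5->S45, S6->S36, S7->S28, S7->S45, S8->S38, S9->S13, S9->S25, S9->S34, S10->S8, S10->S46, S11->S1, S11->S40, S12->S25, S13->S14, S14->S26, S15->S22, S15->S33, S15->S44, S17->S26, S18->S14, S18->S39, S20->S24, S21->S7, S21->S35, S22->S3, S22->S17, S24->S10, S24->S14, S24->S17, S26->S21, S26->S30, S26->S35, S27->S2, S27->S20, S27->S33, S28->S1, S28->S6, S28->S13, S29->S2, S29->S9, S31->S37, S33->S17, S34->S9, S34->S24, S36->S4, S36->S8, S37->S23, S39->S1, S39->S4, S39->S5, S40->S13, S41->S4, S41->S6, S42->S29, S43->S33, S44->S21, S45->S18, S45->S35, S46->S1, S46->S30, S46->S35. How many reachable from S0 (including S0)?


BFS from S0:
  layer 0: {S0}
  layer 1: {S11, S16, S18}
  layer 2: {S1, S14, S39, S40}
  layer 3: {S4, S5, S7, S13, S26}
  layer 4: {S21, S28, S30, S35, S36, S41, S45}
  layer 5: {S6, S8}
  layer 6: {S38}
Reachable set: {S0, S1, S4, S5, S6, S7, S8, S11, S13, S14, S16, S18, S21, S26, S28, S30, S35, S36, S38, S39, S40, S41, S45}
Count = 23

23


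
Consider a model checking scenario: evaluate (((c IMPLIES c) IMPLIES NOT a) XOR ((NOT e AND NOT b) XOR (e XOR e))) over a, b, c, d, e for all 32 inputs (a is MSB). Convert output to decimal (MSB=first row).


Formula: (((c IMPLIES c) IMPLIES NOT a) XOR ((NOT e AND NOT b) XOR (e XOR e))) over a, b, c, d, e (32 rows)
Evaluate each row (bits = a,b,c,d,e, MSB first):
  row 0 [00000]: (((0 IMPLIES 0) IMPLIES NOT 0) XOR ((NOT 0 AND NOT 0) XOR (0 XOR 0))) -> 0
  row 1 [00001]: (((0 IMPLIES 0) IMPLIES NOT 0) XOR ((NOT 1 AND NOT 0) XOR (1 XOR 1))) -> 1
  row 2 [00010]: (((0 IMPLIES 0) IMPLIES NOT 0) XOR ((NOT 0 AND NOT 0) XOR (0 XOR 0))) -> 0
  row 3 [00011]: (((0 IMPLIES 0) IMPLIES NOT 0) XOR ((NOT 1 AND NOT 0) XOR (1 XOR 1))) -> 1
  row 4 [00100]: (((1 IMPLIES 1) IMPLIES NOT 0) XOR ((NOT 0 AND NOT 0) XOR (0 XOR 0))) -> 0
  row 5 [00101]: (((1 IMPLIES 1) IMPLIES NOT 0) XOR ((NOT 1 AND NOT 0) XOR (1 XOR 1))) -> 1
  row 6 [00110]: (((1 IMPLIES 1) IMPLIES NOT 0) XOR ((NOT 0 AND NOT 0) XOR (0 XOR 0))) -> 0
  row 7 [00111]: (((1 IMPLIES 1) IMPLIES NOT 0) XOR ((NOT 1 AND NOT 0) XOR (1 XOR 1))) -> 1
  row 8 [01000]: (((0 IMPLIES 0) IMPLIES NOT 0) XOR ((NOT 0 AND NOT 1) XOR (0 XOR 0))) -> 1
  row 9 [01001]: (((0 IMPLIES 0) IMPLIES NOT 0) XOR ((NOT 1 AND NOT 1) XOR (1 XOR 1))) -> 1
  row 10 [01010]: (((0 IMPLIES 0) IMPLIES NOT 0) XOR ((NOT 0 AND NOT 1) XOR (0 XOR 0))) -> 1
  row 11 [01011]: (((0 IMPLIES 0) IMPLIES NOT 0) XOR ((NOT 1 AND NOT 1) XOR (1 XOR 1))) -> 1
  row 12 [01100]: (((1 IMPLIES 1) IMPLIES NOT 0) XOR ((NOT 0 AND NOT 1) XOR (0 XOR 0))) -> 1
  row 13 [01101]: (((1 IMPLIES 1) IMPLIES NOT 0) XOR ((NOT 1 AND NOT 1) XOR (1 XOR 1))) -> 1
  row 14 [01110]: (((1 IMPLIES 1) IMPLIES NOT 0) XOR ((NOT 0 AND NOT 1) XOR (0 XOR 0))) -> 1
  row 15 [01111]: (((1 IMPLIES 1) IMPLIES NOT 0) XOR ((NOT 1 AND NOT 1) XOR (1 XOR 1))) -> 1
  row 16 [10000]: (((0 IMPLIES 0) IMPLIES NOT 1) XOR ((NOT 0 AND NOT 0) XOR (0 XOR 0))) -> 1
  row 17 [10001]: (((0 IMPLIES 0) IMPLIES NOT 1) XOR ((NOT 1 AND NOT 0) XOR (1 XOR 1))) -> 0
  row 18 [10010]: (((0 IMPLIES 0) IMPLIES NOT 1) XOR ((NOT 0 AND NOT 0) XOR (0 XOR 0))) -> 1
  row 19 [10011]: (((0 IMPLIES 0) IMPLIES NOT 1) XOR ((NOT 1 AND NOT 0) XOR (1 XOR 1))) -> 0
  row 20 [10100]: (((1 IMPLIES 1) IMPLIES NOT 1) XOR ((NOT 0 AND NOT 0) XOR (0 XOR 0))) -> 1
  row 21 [10101]: (((1 IMPLIES 1) IMPLIES NOT 1) XOR ((NOT 1 AND NOT 0) XOR (1 XOR 1))) -> 0
  row 22 [10110]: (((1 IMPLIES 1) IMPLIES NOT 1) XOR ((NOT 0 AND NOT 0) XOR (0 XOR 0))) -> 1
  row 23 [10111]: (((1 IMPLIES 1) IMPLIES NOT 1) XOR ((NOT 1 AND NOT 0) XOR (1 XOR 1))) -> 0
  row 24 [11000]: (((0 IMPLIES 0) IMPLIES NOT 1) XOR ((NOT 0 AND NOT 1) XOR (0 XOR 0))) -> 0
  row 25 [11001]: (((0 IMPLIES 0) IMPLIES NOT 1) XOR ((NOT 1 AND NOT 1) XOR (1 XOR 1))) -> 0
  row 26 [11010]: (((0 IMPLIES 0) IMPLIES NOT 1) XOR ((NOT 0 AND NOT 1) XOR (0 XOR 0))) -> 0
  row 27 [11011]: (((0 IMPLIES 0) IMPLIES NOT 1) XOR ((NOT 1 AND NOT 1) XOR (1 XOR 1))) -> 0
  row 28 [11100]: (((1 IMPLIES 1) IMPLIES NOT 1) XOR ((NOT 0 AND NOT 1) XOR (0 XOR 0))) -> 0
  row 29 [11101]: (((1 IMPLIES 1) IMPLIES NOT 1) XOR ((NOT 1 AND NOT 1) XOR (1 XOR 1))) -> 0
  row 30 [11110]: (((1 IMPLIES 1) IMPLIES NOT 1) XOR ((NOT 0 AND NOT 1) XOR (0 XOR 0))) -> 0
  row 31 [11111]: (((1 IMPLIES 1) IMPLIES NOT 1) XOR ((NOT 1 AND NOT 1) XOR (1 XOR 1))) -> 0
Full result column, 4 rows per line (a,b,c fixed per line; d,e runs 00..11 left to right):
  rows 0-3 [a,b,c=000]: 0101  = hex 5
  rows 4-7 [a,b,c=001]: 0101  = hex 5
  rows 8-11 [a,b,c=010]: 1111  = hex F
  rows 12-15 [a,b,c=011]: 1111  = hex F
  rows 16-19 [a,b,c=100]: 1010  = hex A
  rows 20-23 [a,b,c=101]: 1010  = hex A
  rows 24-27 [a,b,c=110]: 0000  = hex 0
  rows 28-31 [a,b,c=111]: 0000  = hex 0
Output column (row 0 .. row 31) = 01010101111111111010101000000000
Output column grouped in 4s = 0101 0101 1111 1111 1010 1010 0000 0000 = 0x55FFAA00
Convert to decimal digit by digit (value = value*16 + digit):
  5 -> 5
  5*16 + 5 = 85
  85*16 + 15 (F) = 1375
  1375*16 + 15 (F) = 22015
  22015*16 + 10 (A) = 352250
  352250*16 + 10 (A) = 5636010
  5636010*16 + 0 = 90176160
  90176160*16 + 0 = 1442818560
Decimal = 1442818560

1442818560


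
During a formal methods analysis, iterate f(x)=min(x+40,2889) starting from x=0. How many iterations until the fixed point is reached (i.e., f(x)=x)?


Step 1: x=0, cap=2889, increment=40
Step 2: x grows by 40 each step until capped at 2889; fixed point is x=2889
Step 3: iterations = ceil(2889/40) = 73

73


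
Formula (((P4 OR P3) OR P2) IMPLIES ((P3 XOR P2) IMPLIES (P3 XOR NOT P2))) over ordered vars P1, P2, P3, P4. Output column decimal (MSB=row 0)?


Formula: (((P4 OR P3) OR P2) IMPLIES ((P3 XOR P2) IMPLIES (P3 XOR NOT P2))) over P1, P2, P3, P4 (16 rows)
Evaluate each row (bits = P1,P2,P3,P4, MSB first):
  row 0 [0000]: (((0 OR 0) OR 0) IMPLIES ((0 XOR 0) IMPLIES (0 XOR NOT 0))) -> 1
  row 1 [0001]: (((1 OR 0) OR 0) IMPLIES ((0 XOR 0) IMPLIES (0 XOR NOT 0))) -> 1
  row 2 [0010]: (((0 OR 1) OR 0) IMPLIES ((1 XOR 0) IMPLIES (1 XOR NOT 0))) -> 0
  row 3 [0011]: (((1 OR 1) OR 0) IMPLIES ((1 XOR 0) IMPLIES (1 XOR NOT 0))) -> 0
  row 4 [0100]: (((0 OR 0) OR 1) IMPLIES ((0 XOR 1) IMPLIES (0 XOR NOT 1))) -> 0
  row 5 [0101]: (((1 OR 0) OR 1) IMPLIES ((0 XOR 1) IMPLIES (0 XOR NOT 1))) -> 0
  row 6 [0110]: (((0 OR 1) OR 1) IMPLIES ((1 XOR 1) IMPLIES (1 XOR NOT 1))) -> 1
  row 7 [0111]: (((1 OR 1) OR 1) IMPLIES ((1 XOR 1) IMPLIES (1 XOR NOT 1))) -> 1
  row 8 [1000]: (((0 OR 0) OR 0) IMPLIES ((0 XOR 0) IMPLIES (0 XOR NOT 0))) -> 1
  row 9 [1001]: (((1 OR 0) OR 0) IMPLIES ((0 XOR 0) IMPLIES (0 XOR NOT 0))) -> 1
  row 10 [1010]: (((0 OR 1) OR 0) IMPLIES ((1 XOR 0) IMPLIES (1 XOR NOT 0))) -> 0
  row 11 [1011]: (((1 OR 1) OR 0) IMPLIES ((1 XOR 0) IMPLIES (1 XOR NOT 0))) -> 0
  row 12 [1100]: (((0 OR 0) OR 1) IMPLIES ((0 XOR 1) IMPLIES (0 XOR NOT 1))) -> 0
  row 13 [1101]: (((1 OR 0) OR 1) IMPLIES ((0 XOR 1) IMPLIES (0 XOR NOT 1))) -> 0
  row 14 [1110]: (((0 OR 1) OR 1) IMPLIES ((1 XOR 1) IMPLIES (1 XOR NOT 1))) -> 1
  row 15 [1111]: (((1 OR 1) OR 1) IMPLIES ((1 XOR 1) IMPLIES (1 XOR NOT 1))) -> 1
Full result column, 4 rows per line (P1,P2 fixed per line; P3,P4 runs 00..11 left to right):
  rows 0-3 [P1,P2=00]: 1100  = hex C
  rows 4-7 [P1,P2=01]: 0011  = hex 3
  rows 8-11 [P1,P2=10]: 1100  = hex C
  rows 12-15 [P1,P2=11]: 0011  = hex 3
Output column (row 0 .. row 15) = 1100001111000011
Output column grouped in 4s = 1100 0011 1100 0011 = 0xC3C3
Convert to decimal digit by digit (value = value*16 + digit):
  C -> 12
  12*16 + 3 = 195
  195*16 + 12 (C) = 3132
  3132*16 + 3 = 50115
Decimal = 50115

50115


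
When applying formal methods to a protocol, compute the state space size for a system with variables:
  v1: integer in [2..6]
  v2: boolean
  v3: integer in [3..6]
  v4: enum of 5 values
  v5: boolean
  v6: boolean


State space = product of domain sizes of all variables.
Domain sizes:
  v1 (integer in [2..6]): 5
  v2 (boolean): 2
  v3 (integer in [3..6]): 4
  v4 (enum of 5 values): 5
  v5 (boolean): 2
  v6 (boolean): 2
Product = 5 * 2 * 4 * 5 * 2 * 2 = 800

800


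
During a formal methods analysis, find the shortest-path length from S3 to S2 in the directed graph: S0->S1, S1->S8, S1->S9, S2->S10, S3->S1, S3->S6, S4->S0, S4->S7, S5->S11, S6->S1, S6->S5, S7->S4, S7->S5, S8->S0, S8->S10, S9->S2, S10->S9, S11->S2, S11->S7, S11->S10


BFS layer-by-layer from S3:
  dist 0: {S3}
  dist 1: {S1, S6}
  dist 2: {S5, S8, S9}
  dist 3: {S0, S2, S10, S11}
  -> S2 reached at distance 3
Shortest path length = 3

3


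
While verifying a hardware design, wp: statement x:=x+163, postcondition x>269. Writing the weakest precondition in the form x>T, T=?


Formula: wp(x:=E, P) = P[E/x] (substitute E for x in postcondition)
Step 1: Postcondition: x>269
Step 2: Substitute x+163 for x: x+163>269
Step 3: Solve for x: x > 269-163 = 106

106


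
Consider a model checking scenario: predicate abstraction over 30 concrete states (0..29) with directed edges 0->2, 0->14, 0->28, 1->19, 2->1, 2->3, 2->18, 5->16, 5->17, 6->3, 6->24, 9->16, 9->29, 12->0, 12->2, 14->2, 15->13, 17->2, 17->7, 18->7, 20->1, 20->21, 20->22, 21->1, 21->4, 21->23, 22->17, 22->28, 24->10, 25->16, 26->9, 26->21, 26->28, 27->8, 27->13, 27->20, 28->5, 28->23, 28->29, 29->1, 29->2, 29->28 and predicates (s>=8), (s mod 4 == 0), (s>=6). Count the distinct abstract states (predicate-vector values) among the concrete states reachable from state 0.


BFS from 0:
Concrete reachable: {0, 1, 2, 3, 5, 7, 14, 16, 17, 18, 19, 23, 28, 29}
Abstract via predicates (s>=8), (s mod 4 == 0), (s>=6):
  (0,0,0) <- {1, 2, 3, 5}
  (0,0,1) <- {7}
  (0,1,0) <- {0}
  (1,0,1) <- {14, 17, 18, 19, 23, 29}
  (1,1,1) <- {16, 28}
Distinct abstract states = 5

5


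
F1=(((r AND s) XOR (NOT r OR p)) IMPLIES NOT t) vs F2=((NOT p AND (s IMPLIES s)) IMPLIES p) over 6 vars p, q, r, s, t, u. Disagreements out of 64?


F1 = (((r AND s) XOR (NOT r OR p)) IMPLIES NOT t)
F2 = ((NOT p AND (s IMPLIES s)) IMPLIES p)
Evaluate both on each of 64 rows (bits = p,q,r,s,t,u):
  row 0 [000000]: F1=1 F2=0 (differ) -> 1
  row 1 [000001]: F1=1 F2=0 (differ) -> 1
  row 2 [000010]: F1=0 F2=0 -> 0
  row 3 [000011]: F1=0 F2=0 -> 0
  row 4 [000100]: F1=1 F2=0 (differ) -> 1
  (every remaining row is evaluated the same way; all 64 results are listed next)
Full result column, 8 rows per line (p,q,r fixed per line; s,t,u runs 000..111 left to right):
  rows 0-7 [p,q,r=000]: 11001100  (ones: 4)
  rows 8-15 [p,q,r=001]: 11111100  (ones: 6)
  rows 16-23 [p,q,r=010]: 11001100  (ones: 4)
  rows 24-31 [p,q,r=011]: 11111100  (ones: 6)
  rows 32-39 [p,q,r=100]: 00110011  (ones: 4)
  rows 40-47 [p,q,r=101]: 00110000  (ones: 2)
  rows 48-55 [p,q,r=110]: 00110011  (ones: 4)
  rows 56-63 [p,q,r=111]: 00110000  (ones: 2)
Disagreements = 4+6+4+6+4+2+4+2 = 32

32


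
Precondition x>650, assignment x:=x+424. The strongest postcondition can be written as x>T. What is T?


Formula: sp(P, x:=E) = exists old_x. (x = E[old_x/x]) AND P[old_x/x] (old_x is the value of x before the assignment; eliminate old_x by solving x = E[old_x/x] for old_x)
Step 1: Precondition P: x>650, i.e. old_x > 650
Step 2: Assignment gives x = old_x + 424, so old_x = x - 424
Step 3: Substitute into P: x - 424 > 650
Step 4: Simplify: x > 650+424 = 1074

1074


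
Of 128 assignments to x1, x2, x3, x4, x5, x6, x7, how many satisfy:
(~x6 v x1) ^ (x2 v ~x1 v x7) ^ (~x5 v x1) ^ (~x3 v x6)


CNF with 4 clauses over 7 vars (128 assignments).
An assignment satisfies CNF iff every clause has >=1 true literal.
Check each row (bits = x1,x2,x3,x4,x5,x6,x7; clause T/F shown):
  row 0 [0000000]: clauses=TTTT -> 1
  row 1 [0000001]: clauses=TTTT -> 1
  row 2 [0000010]: clauses=FTTT -> 0
  row 3 [0000011]: clauses=FTTT -> 0
  row 4 [0000100]: clauses=TTFT -> 0
  (every remaining row is evaluated the same way; all 128 results are listed next)
Full result column, 8 rows per line (x1,x2,x3,x4 fixed per line; x5,x6,x7 runs 000..111 left to right):
  rows 0-7 [x1,x2,x3,x4=0000]: 11000000  (ones: 2)
  rows 8-15 [x1,x2,x3,x4=0001]: 11000000  (ones: 2)
  rows 16-23 [x1,x2,x3,x4=0010]: 00000000  (ones: 0)
  rows 24-31 [x1,x2,x3,x4=0011]: 00000000  (ones: 0)
  rows 32-39 [x1,x2,x3,x4=0100]: 11000000  (ones: 2)
  rows 40-47 [x1,x2,x3,x4=0101]: 11000000  (ones: 2)
  rows 48-55 [x1,x2,x3,x4=0110]: 00000000  (ones: 0)
  rows 56-63 [x1,x2,x3,x4=0111]: 00000000  (ones: 0)
  rows 64-71 [x1,x2,x3,x4=1000]: 01010101  (ones: 4)
  rows 72-79 [x1,x2,x3,x4=1001]: 01010101  (ones: 4)
  rows 80-87 [x1,x2,x3,x4=1010]: 00010001  (ones: 2)
  rows 88-95 [x1,x2,x3,x4=1011]: 00010001  (ones: 2)
  rows 96-103 [x1,x2,x3,x4=1100]: 11111111  (ones: 8)
  rows 104-111 [x1,x2,x3,x4=1101]: 11111111  (ones: 8)
  rows 112-119 [x1,x2,x3,x4=1110]: 00110011  (ones: 4)
  rows 120-127 [x1,x2,x3,x4=1111]: 00110011  (ones: 4)
Satisfying assignments = 2+2+0+0+2+2+0+0+4+4+2+2+8+8+4+4 = 44

44


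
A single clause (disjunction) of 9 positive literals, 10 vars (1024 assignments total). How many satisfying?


Step 1: Total=2^10=1024
Step 2: Unsat when all 9 false: 2^1=2
Step 3: Sat=1024-2=1022

1022


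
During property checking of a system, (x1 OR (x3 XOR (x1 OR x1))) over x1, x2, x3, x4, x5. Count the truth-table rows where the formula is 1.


Formula: (x1 OR (x3 XOR (x1 OR x1))) over 5 vars (32 rows)
Evaluate each row (x1, x2, x3, x4, x5 as bits, MSB first):
  row 0 [00000]: (0 OR (0 XOR (0 OR 0))) -> 0
  row 1 [00001]: (0 OR (0 XOR (0 OR 0))) -> 0
  row 2 [00010]: (0 OR (0 XOR (0 OR 0))) -> 0
  row 3 [00011]: (0 OR (0 XOR (0 OR 0))) -> 0
  row 4 [00100]: (0 OR (1 XOR (0 OR 0))) -> 1
  row 5 [00101]: (0 OR (1 XOR (0 OR 0))) -> 1
  row 6 [00110]: (0 OR (1 XOR (0 OR 0))) -> 1
  row 7 [00111]: (0 OR (1 XOR (0 OR 0))) -> 1
  row 8 [01000]: (0 OR (0 XOR (0 OR 0))) -> 0
  row 9 [01001]: (0 OR (0 XOR (0 OR 0))) -> 0
  row 10 [01010]: (0 OR (0 XOR (0 OR 0))) -> 0
  row 11 [01011]: (0 OR (0 XOR (0 OR 0))) -> 0
  row 12 [01100]: (0 OR (1 XOR (0 OR 0))) -> 1
  row 13 [01101]: (0 OR (1 XOR (0 OR 0))) -> 1
  row 14 [01110]: (0 OR (1 XOR (0 OR 0))) -> 1
  row 15 [01111]: (0 OR (1 XOR (0 OR 0))) -> 1
  row 16 [10000]: (1 OR (0 XOR (1 OR 1))) -> 1
  row 17 [10001]: (1 OR (0 XOR (1 OR 1))) -> 1
  row 18 [10010]: (1 OR (0 XOR (1 OR 1))) -> 1
  row 19 [10011]: (1 OR (0 XOR (1 OR 1))) -> 1
  row 20 [10100]: (1 OR (1 XOR (1 OR 1))) -> 1
  row 21 [10101]: (1 OR (1 XOR (1 OR 1))) -> 1
  row 22 [10110]: (1 OR (1 XOR (1 OR 1))) -> 1
  row 23 [10111]: (1 OR (1 XOR (1 OR 1))) -> 1
  row 24 [11000]: (1 OR (0 XOR (1 OR 1))) -> 1
  row 25 [11001]: (1 OR (0 XOR (1 OR 1))) -> 1
  row 26 [11010]: (1 OR (0 XOR (1 OR 1))) -> 1
  row 27 [11011]: (1 OR (0 XOR (1 OR 1))) -> 1
  row 28 [11100]: (1 OR (1 XOR (1 OR 1))) -> 1
  row 29 [11101]: (1 OR (1 XOR (1 OR 1))) -> 1
  row 30 [11110]: (1 OR (1 XOR (1 OR 1))) -> 1
  row 31 [11111]: (1 OR (1 XOR (1 OR 1))) -> 1
Full result column, 8 rows per line (x1,x2 fixed per line; x3,x4,x5 runs 000..111 left to right):
  rows 0-7 [x1,x2=00]: 00001111  (ones: 4)
  rows 8-15 [x1,x2=01]: 00001111  (ones: 4)
  rows 16-23 [x1,x2=10]: 11111111  (ones: 8)
  rows 24-31 [x1,x2=11]: 11111111  (ones: 8)
Count of 1-rows = 4+4+8+8 = 24

24


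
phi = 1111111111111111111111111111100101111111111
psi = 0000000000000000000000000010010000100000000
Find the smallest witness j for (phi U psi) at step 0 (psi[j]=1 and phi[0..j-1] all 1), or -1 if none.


(phi U psi) at 0: need smallest j with psi[j]=1 and phi[i]=1 for all i in [0,j).
Scan from step 0:
  step 0: phi=1, psi=0 -> continue
  step 1: phi=1, psi=0 -> continue
  step 2: phi=1, psi=0 -> continue
  step 3: phi=1, psi=0 -> continue
  step 26: psi=1 and phi held for [0,26) -> witness found
Witness step = 26

26


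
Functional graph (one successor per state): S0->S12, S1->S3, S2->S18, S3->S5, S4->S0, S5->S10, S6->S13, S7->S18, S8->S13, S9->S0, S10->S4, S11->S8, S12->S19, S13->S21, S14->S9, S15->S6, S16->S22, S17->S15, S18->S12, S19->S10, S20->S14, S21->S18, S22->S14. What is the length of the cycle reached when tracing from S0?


Trace from S0 until a state repeats:
  S0 -> S12 -> S19 -> S10 -> S4 -> S0
S0 first seen at step 0, revisited at step 5.
Cycle length = 5 - 0 = 5

5


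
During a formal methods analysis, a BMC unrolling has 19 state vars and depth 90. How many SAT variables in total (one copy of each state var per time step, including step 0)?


BMC unrolls to depth k, creating one copy of each state var for steps 0..k.
Step count = 90 + 1 = 91 (steps 0 through 90)
Vars per step = 19
Total = 19 * 91 = 1729

1729


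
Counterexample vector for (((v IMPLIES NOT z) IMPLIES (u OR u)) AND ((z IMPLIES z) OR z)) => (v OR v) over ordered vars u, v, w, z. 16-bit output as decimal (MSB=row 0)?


F1 = (((v IMPLIES NOT z) IMPLIES (u OR u)) AND ((z IMPLIES z) OR z))
F2 = (v OR v)
Counterexample to F1=>F2 is where F1=1 and F2=0.
Evaluate each row (bits = u,v,w,z, MSB first):
  row 0 [0000]: F1=0 F2=0 -> F1&~F2 -> 0
  row 1 [0001]: F1=0 F2=0 -> F1&~F2 -> 0
  row 2 [0010]: F1=0 F2=0 -> F1&~F2 -> 0
  row 3 [0011]: F1=0 F2=0 -> F1&~F2 -> 0
  row 4 [0100]: F1=0 F2=1 -> F1&~F2 -> 0
  row 5 [0101]: F1=1 F2=1 -> F1&~F2 -> 0
  row 6 [0110]: F1=0 F2=1 -> F1&~F2 -> 0
  row 7 [0111]: F1=1 F2=1 -> F1&~F2 -> 0
  row 8 [1000]: F1=1 F2=0 -> F1&~F2 -> 1
  row 9 [1001]: F1=1 F2=0 -> F1&~F2 -> 1
  row 10 [1010]: F1=1 F2=0 -> F1&~F2 -> 1
  row 11 [1011]: F1=1 F2=0 -> F1&~F2 -> 1
  row 12 [1100]: F1=1 F2=1 -> F1&~F2 -> 0
  row 13 [1101]: F1=1 F2=1 -> F1&~F2 -> 0
  row 14 [1110]: F1=1 F2=1 -> F1&~F2 -> 0
  row 15 [1111]: F1=1 F2=1 -> F1&~F2 -> 0
Full result column, 4 rows per line (u,v fixed per line; w,z runs 00..11 left to right):
  rows 0-3 [u,v=00]: 0000  = hex 0
  rows 4-7 [u,v=01]: 0000  = hex 0
  rows 8-11 [u,v=10]: 1111  = hex F
  rows 12-15 [u,v=11]: 0000  = hex 0
Counterexample vector (row 0 .. row 15) = 0000000011110000
Output column grouped in 4s = 0000 0000 1111 0000 = 0x00F0
Convert to decimal digit by digit (value = value*16 + digit):
  0 -> 0
  0*16 + 0 = 0
  0*16 + 15 (F) = 15
  15*16 + 0 = 240
Decimal = 240

240


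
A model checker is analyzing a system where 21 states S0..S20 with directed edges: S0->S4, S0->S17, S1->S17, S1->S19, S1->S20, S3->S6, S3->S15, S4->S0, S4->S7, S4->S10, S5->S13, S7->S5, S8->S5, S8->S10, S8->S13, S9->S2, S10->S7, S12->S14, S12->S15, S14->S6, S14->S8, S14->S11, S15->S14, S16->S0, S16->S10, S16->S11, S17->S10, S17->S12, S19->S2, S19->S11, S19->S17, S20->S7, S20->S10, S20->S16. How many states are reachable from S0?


BFS from S0:
  layer 0: {S0}
  layer 1: {S4, S17}
  layer 2: {S7, S10, S12}
  layer 3: {S5, S14, S15}
  layer 4: {S6, S8, S11, S13}
Reachable set: {S0, S4, S5, S6, S7, S8, S10, S11, S12, S13, S14, S15, S17}
Count = 13

13


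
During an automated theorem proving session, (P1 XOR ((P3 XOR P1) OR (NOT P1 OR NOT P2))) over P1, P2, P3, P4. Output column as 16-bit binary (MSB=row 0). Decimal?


Formula: (P1 XOR ((P3 XOR P1) OR (NOT P1 OR NOT P2))) over P1, P2, P3, P4 (16 rows)
Evaluate each row (bits = P1,P2,P3,P4, MSB first):
  row 0 [0000]: (0 XOR ((0 XOR 0) OR (NOT 0 OR NOT 0))) -> 1
  row 1 [0001]: (0 XOR ((0 XOR 0) OR (NOT 0 OR NOT 0))) -> 1
  row 2 [0010]: (0 XOR ((1 XOR 0) OR (NOT 0 OR NOT 0))) -> 1
  row 3 [0011]: (0 XOR ((1 XOR 0) OR (NOT 0 OR NOT 0))) -> 1
  row 4 [0100]: (0 XOR ((0 XOR 0) OR (NOT 0 OR NOT 1))) -> 1
  row 5 [0101]: (0 XOR ((0 XOR 0) OR (NOT 0 OR NOT 1))) -> 1
  row 6 [0110]: (0 XOR ((1 XOR 0) OR (NOT 0 OR NOT 1))) -> 1
  row 7 [0111]: (0 XOR ((1 XOR 0) OR (NOT 0 OR NOT 1))) -> 1
  row 8 [1000]: (1 XOR ((0 XOR 1) OR (NOT 1 OR NOT 0))) -> 0
  row 9 [1001]: (1 XOR ((0 XOR 1) OR (NOT 1 OR NOT 0))) -> 0
  row 10 [1010]: (1 XOR ((1 XOR 1) OR (NOT 1 OR NOT 0))) -> 0
  row 11 [1011]: (1 XOR ((1 XOR 1) OR (NOT 1 OR NOT 0))) -> 0
  row 12 [1100]: (1 XOR ((0 XOR 1) OR (NOT 1 OR NOT 1))) -> 0
  row 13 [1101]: (1 XOR ((0 XOR 1) OR (NOT 1 OR NOT 1))) -> 0
  row 14 [1110]: (1 XOR ((1 XOR 1) OR (NOT 1 OR NOT 1))) -> 1
  row 15 [1111]: (1 XOR ((1 XOR 1) OR (NOT 1 OR NOT 1))) -> 1
Full result column, 4 rows per line (P1,P2 fixed per line; P3,P4 runs 00..11 left to right):
  rows 0-3 [P1,P2=00]: 1111  = hex F
  rows 4-7 [P1,P2=01]: 1111  = hex F
  rows 8-11 [P1,P2=10]: 0000  = hex 0
  rows 12-15 [P1,P2=11]: 0011  = hex 3
Output column (row 0 .. row 15) = 1111111100000011
Output column grouped in 4s = 1111 1111 0000 0011 = 0xFF03
Convert to decimal digit by digit (value = value*16 + digit):
  F -> 15
  15*16 + 15 (F) = 255
  255*16 + 0 = 4080
  4080*16 + 3 = 65283
Decimal = 65283

65283


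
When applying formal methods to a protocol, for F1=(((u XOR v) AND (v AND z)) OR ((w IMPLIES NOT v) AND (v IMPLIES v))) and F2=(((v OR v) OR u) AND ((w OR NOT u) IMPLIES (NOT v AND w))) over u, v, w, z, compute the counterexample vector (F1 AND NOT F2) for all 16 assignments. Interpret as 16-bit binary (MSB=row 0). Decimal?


F1 = (((u XOR v) AND (v AND z)) OR ((w IMPLIES NOT v) AND (v IMPLIES v)))
F2 = (((v OR v) OR u) AND ((w OR NOT u) IMPLIES (NOT v AND w)))
Counterexample to F1=>F2 is where F1=1 and F2=0.
Evaluate each row (bits = u,v,w,z, MSB first):
  row 0 [0000]: F1=1 F2=0 -> F1&~F2 -> 1
  row 1 [0001]: F1=1 F2=0 -> F1&~F2 -> 1
  row 2 [0010]: F1=1 F2=0 -> F1&~F2 -> 1
  row 3 [0011]: F1=1 F2=0 -> F1&~F2 -> 1
  row 4 [0100]: F1=1 F2=0 -> F1&~F2 -> 1
  row 5 [0101]: F1=1 F2=0 -> F1&~F2 -> 1
  row 6 [0110]: F1=0 F2=0 -> F1&~F2 -> 0
  row 7 [0111]: F1=1 F2=0 -> F1&~F2 -> 1
  row 8 [1000]: F1=1 F2=1 -> F1&~F2 -> 0
  row 9 [1001]: F1=1 F2=1 -> F1&~F2 -> 0
  row 10 [1010]: F1=1 F2=1 -> F1&~F2 -> 0
  row 11 [1011]: F1=1 F2=1 -> F1&~F2 -> 0
  row 12 [1100]: F1=1 F2=1 -> F1&~F2 -> 0
  row 13 [1101]: F1=1 F2=1 -> F1&~F2 -> 0
  row 14 [1110]: F1=0 F2=0 -> F1&~F2 -> 0
  row 15 [1111]: F1=0 F2=0 -> F1&~F2 -> 0
Full result column, 4 rows per line (u,v fixed per line; w,z runs 00..11 left to right):
  rows 0-3 [u,v=00]: 1111  = hex F
  rows 4-7 [u,v=01]: 1101  = hex D
  rows 8-11 [u,v=10]: 0000  = hex 0
  rows 12-15 [u,v=11]: 0000  = hex 0
Counterexample vector (row 0 .. row 15) = 1111110100000000
Output column grouped in 4s = 1111 1101 0000 0000 = 0xFD00
Convert to decimal digit by digit (value = value*16 + digit):
  F -> 15
  15*16 + 13 (D) = 253
  253*16 + 0 = 4048
  4048*16 + 0 = 64768
Decimal = 64768

64768


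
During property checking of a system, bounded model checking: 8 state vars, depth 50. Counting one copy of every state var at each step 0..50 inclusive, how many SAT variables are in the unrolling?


BMC unrolls to depth k, creating one copy of each state var for steps 0..k.
Step count = 50 + 1 = 51 (steps 0 through 50)
Vars per step = 8
Total = 8 * 51 = 408

408


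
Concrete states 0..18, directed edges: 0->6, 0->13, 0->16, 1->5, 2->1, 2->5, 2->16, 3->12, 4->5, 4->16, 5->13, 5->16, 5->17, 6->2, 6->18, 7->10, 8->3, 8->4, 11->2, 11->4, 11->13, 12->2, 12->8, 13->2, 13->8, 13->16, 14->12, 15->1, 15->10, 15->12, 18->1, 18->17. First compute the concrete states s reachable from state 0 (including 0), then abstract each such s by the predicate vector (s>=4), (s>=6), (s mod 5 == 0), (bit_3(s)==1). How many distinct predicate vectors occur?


BFS from 0:
Concrete reachable: {0, 1, 2, 3, 4, 5, 6, 8, 12, 13, 16, 17, 18}
Abstract via predicates (s>=4), (s>=6), (s mod 5 == 0), (bit_3(s)==1):
  (0,0,0,0) <- {1, 2, 3}
  (0,0,1,0) <- {0}
  (1,0,0,0) <- {4}
  (1,0,1,0) <- {5}
  (1,1,0,0) <- {6, 16, 17, 18}
  (1,1,0,1) <- {8, 12, 13}
Distinct abstract states = 6

6


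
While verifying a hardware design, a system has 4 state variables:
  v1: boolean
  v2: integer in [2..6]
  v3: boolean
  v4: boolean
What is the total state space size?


State space = product of domain sizes of all variables.
Domain sizes:
  v1 (boolean): 2
  v2 (integer in [2..6]): 5
  v3 (boolean): 2
  v4 (boolean): 2
Product = 2 * 5 * 2 * 2 = 40

40


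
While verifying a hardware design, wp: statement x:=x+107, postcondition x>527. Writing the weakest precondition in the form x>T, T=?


Formula: wp(x:=E, P) = P[E/x] (substitute E for x in postcondition)
Step 1: Postcondition: x>527
Step 2: Substitute x+107 for x: x+107>527
Step 3: Solve for x: x > 527-107 = 420

420


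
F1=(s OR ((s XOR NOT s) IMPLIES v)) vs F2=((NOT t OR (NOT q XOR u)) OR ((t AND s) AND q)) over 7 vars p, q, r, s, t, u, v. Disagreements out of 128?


F1 = (s OR ((s XOR NOT s) IMPLIES v))
F2 = ((NOT t OR (NOT q XOR u)) OR ((t AND s) AND q))
Evaluate both on each of 128 rows (bits = p,q,r,s,t,u,v):
  row 0 [0000000]: F1=0 F2=1 (differ) -> 1
  row 1 [0000001]: F1=1 F2=1 -> 0
  row 2 [0000010]: F1=0 F2=1 (differ) -> 1
  row 3 [0000011]: F1=1 F2=1 -> 0
  row 4 [0000100]: F1=0 F2=1 (differ) -> 1
  (every remaining row is evaluated the same way; all 128 results are listed next)
Full result column, 8 rows per line (p,q,r,s fixed per line; t,u,v runs 000..111 left to right):
  rows 0-7 [p,q,r,s=0000]: 10101001  (ones: 4)
  rows 8-15 [p,q,r,s=0001]: 00000011  (ones: 2)
  rows 16-23 [p,q,r,s=0010]: 10101001  (ones: 4)
  rows 24-31 [p,q,r,s=0011]: 00000011  (ones: 2)
  rows 32-39 [p,q,r,s=0100]: 10100110  (ones: 4)
  rows 40-47 [p,q,r,s=0101]: 00000000  (ones: 0)
  rows 48-55 [p,q,r,s=0110]: 10100110  (ones: 4)
  rows 56-63 [p,q,r,s=0111]: 00000000  (ones: 0)
  rows 64-71 [p,q,r,s=1000]: 10101001  (ones: 4)
  rows 72-79 [p,q,r,s=1001]: 00000011  (ones: 2)
  rows 80-87 [p,q,r,s=1010]: 10101001  (ones: 4)
  rows 88-95 [p,q,r,s=1011]: 00000011  (ones: 2)
  rows 96-103 [p,q,r,s=1100]: 10100110  (ones: 4)
  rows 104-111 [p,q,r,s=1101]: 00000000  (ones: 0)
  rows 112-119 [p,q,r,s=1110]: 10100110  (ones: 4)
  rows 120-127 [p,q,r,s=1111]: 00000000  (ones: 0)
Disagreements = 4+2+4+2+4+0+4+0+4+2+4+2+4+0+4+0 = 40

40


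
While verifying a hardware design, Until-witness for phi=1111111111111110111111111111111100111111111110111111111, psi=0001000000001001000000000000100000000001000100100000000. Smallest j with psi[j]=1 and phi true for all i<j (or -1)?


(phi U psi) at 0: need smallest j with psi[j]=1 and phi[i]=1 for all i in [0,j).
Scan from step 0:
  step 0: phi=1, psi=0 -> continue
  step 1: phi=1, psi=0 -> continue
  step 2: phi=1, psi=0 -> continue
  step 3: psi=1 and phi held for [0,3) -> witness found
Witness step = 3

3


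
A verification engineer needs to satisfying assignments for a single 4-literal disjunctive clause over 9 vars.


Step 1: Total=2^9=512
Step 2: Unsat when all 4 false: 2^5=32
Step 3: Sat=512-32=480

480


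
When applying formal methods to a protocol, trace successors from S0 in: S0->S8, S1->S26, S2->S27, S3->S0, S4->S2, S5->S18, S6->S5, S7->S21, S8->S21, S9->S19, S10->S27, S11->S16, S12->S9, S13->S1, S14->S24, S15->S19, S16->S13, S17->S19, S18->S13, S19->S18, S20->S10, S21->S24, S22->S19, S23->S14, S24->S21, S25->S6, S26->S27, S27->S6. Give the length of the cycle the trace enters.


Trace from S0 until a state repeats:
  S0 -> S8 -> S21 -> S24 -> S21
S21 first seen at step 2, revisited at step 4.
Cycle length = 4 - 2 = 2

2


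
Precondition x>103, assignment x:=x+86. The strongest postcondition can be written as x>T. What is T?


Formula: sp(P, x:=E) = exists old_x. (x = E[old_x/x]) AND P[old_x/x] (old_x is the value of x before the assignment; eliminate old_x by solving x = E[old_x/x] for old_x)
Step 1: Precondition P: x>103, i.e. old_x > 103
Step 2: Assignment gives x = old_x + 86, so old_x = x - 86
Step 3: Substitute into P: x - 86 > 103
Step 4: Simplify: x > 103+86 = 189

189


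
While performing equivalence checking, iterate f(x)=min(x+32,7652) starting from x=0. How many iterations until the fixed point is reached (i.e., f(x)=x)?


Step 1: x=0, cap=7652, increment=32
Step 2: x grows by 32 each step until capped at 7652; fixed point is x=7652
Step 3: iterations = ceil(7652/32) = 240

240


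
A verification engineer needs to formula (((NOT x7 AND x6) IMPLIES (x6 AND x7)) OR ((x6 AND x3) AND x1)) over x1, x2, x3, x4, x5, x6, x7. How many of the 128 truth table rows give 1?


Formula: (((NOT x7 AND x6) IMPLIES (x6 AND x7)) OR ((x6 AND x3) AND x1)) over 7 vars (128 rows)
Evaluate each row (x1, x2, x3, x4, x5, x6, x7 as bits, MSB first):
  row 0 [0000000]: (((NOT 0 AND 0) IMPLIES (0 AND 0)) OR ((0 AND 0) AND 0)) -> 1
  row 1 [0000001]: (((NOT 1 AND 0) IMPLIES (0 AND 1)) OR ((0 AND 0) AND 0)) -> 1
  row 2 [0000010]: (((NOT 0 AND 1) IMPLIES (1 AND 0)) OR ((1 AND 0) AND 0)) -> 0
  row 3 [0000011]: (((NOT 1 AND 1) IMPLIES (1 AND 1)) OR ((1 AND 0) AND 0)) -> 1
  row 4 [0000100]: (((NOT 0 AND 0) IMPLIES (0 AND 0)) OR ((0 AND 0) AND 0)) -> 1
  (every remaining row is evaluated the same way; all 128 results are listed next)
Full result column, 8 rows per line (x1,x2,x3,x4 fixed per line; x5,x6,x7 runs 000..111 left to right):
  rows 0-7 [x1,x2,x3,x4=0000]: 11011101  (ones: 6)
  rows 8-15 [x1,x2,x3,x4=0001]: 11011101  (ones: 6)
  rows 16-23 [x1,x2,x3,x4=0010]: 11011101  (ones: 6)
  rows 24-31 [x1,x2,x3,x4=0011]: 11011101  (ones: 6)
  rows 32-39 [x1,x2,x3,x4=0100]: 11011101  (ones: 6)
  rows 40-47 [x1,x2,x3,x4=0101]: 11011101  (ones: 6)
  rows 48-55 [x1,x2,x3,x4=0110]: 11011101  (ones: 6)
  rows 56-63 [x1,x2,x3,x4=0111]: 11011101  (ones: 6)
  rows 64-71 [x1,x2,x3,x4=1000]: 11011101  (ones: 6)
  rows 72-79 [x1,x2,x3,x4=1001]: 11011101  (ones: 6)
  rows 80-87 [x1,x2,x3,x4=1010]: 11111111  (ones: 8)
  rows 88-95 [x1,x2,x3,x4=1011]: 11111111  (ones: 8)
  rows 96-103 [x1,x2,x3,x4=1100]: 11011101  (ones: 6)
  rows 104-111 [x1,x2,x3,x4=1101]: 11011101  (ones: 6)
  rows 112-119 [x1,x2,x3,x4=1110]: 11111111  (ones: 8)
  rows 120-127 [x1,x2,x3,x4=1111]: 11111111  (ones: 8)
Count of 1-rows = 6+6+6+6+6+6+6+6+6+6+8+8+6+6+8+8 = 104

104


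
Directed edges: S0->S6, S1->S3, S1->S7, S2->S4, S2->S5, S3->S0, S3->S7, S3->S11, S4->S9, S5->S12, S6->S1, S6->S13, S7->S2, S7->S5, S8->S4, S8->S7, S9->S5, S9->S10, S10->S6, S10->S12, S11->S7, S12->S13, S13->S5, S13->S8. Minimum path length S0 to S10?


BFS layer-by-layer from S0:
  dist 0: {S0}
  dist 1: {S6}
  dist 2: {S1, S13}
  dist 3: {S3, S5, S7, S8}
  dist 4: {S2, S4, S11, S12}
  dist 5: {S9}
  dist 6: {S10}
  -> S10 reached at distance 6
Shortest path length = 6

6


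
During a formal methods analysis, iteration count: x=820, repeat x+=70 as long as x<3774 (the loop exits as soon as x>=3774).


Step 1: x goes from 820 toward 3774 by 70; the body runs while x<3774, so iterations = ceil((bound-start)/step)
Step 2: Distance=2954
Step 3: ceil(2954/70)=43

43


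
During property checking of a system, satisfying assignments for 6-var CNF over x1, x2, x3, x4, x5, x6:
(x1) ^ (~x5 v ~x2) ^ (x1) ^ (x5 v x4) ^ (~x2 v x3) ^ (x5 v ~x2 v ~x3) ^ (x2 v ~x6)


CNF with 7 clauses over 6 vars (64 assignments).
An assignment satisfies CNF iff every clause has >=1 true literal.
Check each row (bits = x1,x2,x3,x4,x5,x6; clause T/F shown):
  row 0 [000000]: clauses=FTFFTTT -> 0
  row 1 [000001]: clauses=FTFFTTF -> 0
  row 2 [000010]: clauses=FTFTTTT -> 0
  row 3 [000011]: clauses=FTFTTTF -> 0
  row 4 [000100]: clauses=FTFTTTT -> 0
  (every remaining row is evaluated the same way; all 64 results are listed next)
Full result column, 8 rows per line (x1,x2,x3 fixed per line; x4,x5,x6 runs 000..111 left to right):
  rows 0-7 [x1,x2,x3=000]: 00000000  (ones: 0)
  rows 8-15 [x1,x2,x3=001]: 00000000  (ones: 0)
  rows 16-23 [x1,x2,x3=010]: 00000000  (ones: 0)
  rows 24-31 [x1,x2,x3=011]: 00000000  (ones: 0)
  rows 32-39 [x1,x2,x3=100]: 00101010  (ones: 3)
  rows 40-47 [x1,x2,x3=101]: 00101010  (ones: 3)
  rows 48-55 [x1,x2,x3=110]: 00000000  (ones: 0)
  rows 56-63 [x1,x2,x3=111]: 00000000  (ones: 0)
Satisfying assignments = 0+0+0+0+3+3+0+0 = 6

6


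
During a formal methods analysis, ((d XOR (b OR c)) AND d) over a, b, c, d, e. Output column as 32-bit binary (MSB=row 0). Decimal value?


Formula: ((d XOR (b OR c)) AND d) over a, b, c, d, e (32 rows)
Evaluate each row (bits = a,b,c,d,e, MSB first):
  row 0 [00000]: ((0 XOR (0 OR 0)) AND 0) -> 0
  row 1 [00001]: ((0 XOR (0 OR 0)) AND 0) -> 0
  row 2 [00010]: ((1 XOR (0 OR 0)) AND 1) -> 1
  row 3 [00011]: ((1 XOR (0 OR 0)) AND 1) -> 1
  row 4 [00100]: ((0 XOR (0 OR 1)) AND 0) -> 0
  row 5 [00101]: ((0 XOR (0 OR 1)) AND 0) -> 0
  row 6 [00110]: ((1 XOR (0 OR 1)) AND 1) -> 0
  row 7 [00111]: ((1 XOR (0 OR 1)) AND 1) -> 0
  row 8 [01000]: ((0 XOR (1 OR 0)) AND 0) -> 0
  row 9 [01001]: ((0 XOR (1 OR 0)) AND 0) -> 0
  row 10 [01010]: ((1 XOR (1 OR 0)) AND 1) -> 0
  row 11 [01011]: ((1 XOR (1 OR 0)) AND 1) -> 0
  row 12 [01100]: ((0 XOR (1 OR 1)) AND 0) -> 0
  row 13 [01101]: ((0 XOR (1 OR 1)) AND 0) -> 0
  row 14 [01110]: ((1 XOR (1 OR 1)) AND 1) -> 0
  row 15 [01111]: ((1 XOR (1 OR 1)) AND 1) -> 0
  row 16 [10000]: ((0 XOR (0 OR 0)) AND 0) -> 0
  row 17 [10001]: ((0 XOR (0 OR 0)) AND 0) -> 0
  row 18 [10010]: ((1 XOR (0 OR 0)) AND 1) -> 1
  row 19 [10011]: ((1 XOR (0 OR 0)) AND 1) -> 1
  row 20 [10100]: ((0 XOR (0 OR 1)) AND 0) -> 0
  row 21 [10101]: ((0 XOR (0 OR 1)) AND 0) -> 0
  row 22 [10110]: ((1 XOR (0 OR 1)) AND 1) -> 0
  row 23 [10111]: ((1 XOR (0 OR 1)) AND 1) -> 0
  row 24 [11000]: ((0 XOR (1 OR 0)) AND 0) -> 0
  row 25 [11001]: ((0 XOR (1 OR 0)) AND 0) -> 0
  row 26 [11010]: ((1 XOR (1 OR 0)) AND 1) -> 0
  row 27 [11011]: ((1 XOR (1 OR 0)) AND 1) -> 0
  row 28 [11100]: ((0 XOR (1 OR 1)) AND 0) -> 0
  row 29 [11101]: ((0 XOR (1 OR 1)) AND 0) -> 0
  row 30 [11110]: ((1 XOR (1 OR 1)) AND 1) -> 0
  row 31 [11111]: ((1 XOR (1 OR 1)) AND 1) -> 0
Full result column, 4 rows per line (a,b,c fixed per line; d,e runs 00..11 left to right):
  rows 0-3 [a,b,c=000]: 0011  = hex 3
  rows 4-7 [a,b,c=001]: 0000  = hex 0
  rows 8-11 [a,b,c=010]: 0000  = hex 0
  rows 12-15 [a,b,c=011]: 0000  = hex 0
  rows 16-19 [a,b,c=100]: 0011  = hex 3
  rows 20-23 [a,b,c=101]: 0000  = hex 0
  rows 24-27 [a,b,c=110]: 0000  = hex 0
  rows 28-31 [a,b,c=111]: 0000  = hex 0
Output column (row 0 .. row 31) = 00110000000000000011000000000000
Output column grouped in 4s = 0011 0000 0000 0000 0011 0000 0000 0000 = 0x30003000
Convert to decimal digit by digit (value = value*16 + digit):
  3 -> 3
  3*16 + 0 = 48
  48*16 + 0 = 768
  768*16 + 0 = 12288
  12288*16 + 3 = 196611
  196611*16 + 0 = 3145776
  3145776*16 + 0 = 50332416
  50332416*16 + 0 = 805318656
Decimal = 805318656

805318656


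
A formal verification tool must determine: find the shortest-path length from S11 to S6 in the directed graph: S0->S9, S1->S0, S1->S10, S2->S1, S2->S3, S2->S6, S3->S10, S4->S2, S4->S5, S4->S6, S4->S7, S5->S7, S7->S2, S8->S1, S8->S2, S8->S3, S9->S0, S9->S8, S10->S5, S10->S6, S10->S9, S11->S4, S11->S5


BFS layer-by-layer from S11:
  dist 0: {S11}
  dist 1: {S4, S5}
  dist 2: {S2, S6, S7}
  -> S6 reached at distance 2
Shortest path length = 2

2


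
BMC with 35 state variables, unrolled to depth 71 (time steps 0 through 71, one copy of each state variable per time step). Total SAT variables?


BMC unrolls to depth k, creating one copy of each state var for steps 0..k.
Step count = 71 + 1 = 72 (steps 0 through 71)
Vars per step = 35
Total = 35 * 72 = 2520

2520


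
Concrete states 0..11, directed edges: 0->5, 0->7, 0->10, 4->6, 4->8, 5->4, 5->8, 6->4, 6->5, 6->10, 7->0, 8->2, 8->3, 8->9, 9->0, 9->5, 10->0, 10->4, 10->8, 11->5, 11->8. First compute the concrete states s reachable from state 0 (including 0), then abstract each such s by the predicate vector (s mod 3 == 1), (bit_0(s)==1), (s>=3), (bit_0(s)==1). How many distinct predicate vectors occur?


BFS from 0:
Concrete reachable: {0, 2, 3, 4, 5, 6, 7, 8, 9, 10}
Abstract via predicates (s mod 3 == 1), (bit_0(s)==1), (s>=3), (bit_0(s)==1):
  (0,0,0,0) <- {0, 2}
  (0,0,1,0) <- {6, 8}
  (0,1,1,1) <- {3, 5, 9}
  (1,0,1,0) <- {4, 10}
  (1,1,1,1) <- {7}
Distinct abstract states = 5

5


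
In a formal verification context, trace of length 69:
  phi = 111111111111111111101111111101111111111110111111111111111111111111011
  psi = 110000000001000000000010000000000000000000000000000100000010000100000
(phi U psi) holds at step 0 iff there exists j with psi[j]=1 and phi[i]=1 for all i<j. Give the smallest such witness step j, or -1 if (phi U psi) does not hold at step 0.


(phi U psi) at 0: need smallest j with psi[j]=1 and phi[i]=1 for all i in [0,j).
Scan from step 0:
  step 0: psi=1 and phi held for [0,0) -> witness found
Witness step = 0

0


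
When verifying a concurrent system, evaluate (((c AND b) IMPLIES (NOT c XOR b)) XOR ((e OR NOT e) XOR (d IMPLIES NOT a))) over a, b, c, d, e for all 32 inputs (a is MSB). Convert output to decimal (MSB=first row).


Formula: (((c AND b) IMPLIES (NOT c XOR b)) XOR ((e OR NOT e) XOR (d IMPLIES NOT a))) over a, b, c, d, e (32 rows)
Evaluate each row (bits = a,b,c,d,e, MSB first):
  row 0 [00000]: (((0 AND 0) IMPLIES (NOT 0 XOR 0)) XOR ((0 OR NOT 0) XOR (0 IMPLIES NOT 0))) -> 1
  row 1 [00001]: (((0 AND 0) IMPLIES (NOT 0 XOR 0)) XOR ((1 OR NOT 1) XOR (0 IMPLIES NOT 0))) -> 1
  row 2 [00010]: (((0 AND 0) IMPLIES (NOT 0 XOR 0)) XOR ((0 OR NOT 0) XOR (1 IMPLIES NOT 0))) -> 1
  row 3 [00011]: (((0 AND 0) IMPLIES (NOT 0 XOR 0)) XOR ((1 OR NOT 1) XOR (1 IMPLIES NOT 0))) -> 1
  row 4 [00100]: (((1 AND 0) IMPLIES (NOT 1 XOR 0)) XOR ((0 OR NOT 0) XOR (0 IMPLIES NOT 0))) -> 1
  row 5 [00101]: (((1 AND 0) IMPLIES (NOT 1 XOR 0)) XOR ((1 OR NOT 1) XOR (0 IMPLIES NOT 0))) -> 1
  row 6 [00110]: (((1 AND 0) IMPLIES (NOT 1 XOR 0)) XOR ((0 OR NOT 0) XOR (1 IMPLIES NOT 0))) -> 1
  row 7 [00111]: (((1 AND 0) IMPLIES (NOT 1 XOR 0)) XOR ((1 OR NOT 1) XOR (1 IMPLIES NOT 0))) -> 1
  row 8 [01000]: (((0 AND 1) IMPLIES (NOT 0 XOR 1)) XOR ((0 OR NOT 0) XOR (0 IMPLIES NOT 0))) -> 1
  row 9 [01001]: (((0 AND 1) IMPLIES (NOT 0 XOR 1)) XOR ((1 OR NOT 1) XOR (0 IMPLIES NOT 0))) -> 1
  row 10 [01010]: (((0 AND 1) IMPLIES (NOT 0 XOR 1)) XOR ((0 OR NOT 0) XOR (1 IMPLIES NOT 0))) -> 1
  row 11 [01011]: (((0 AND 1) IMPLIES (NOT 0 XOR 1)) XOR ((1 OR NOT 1) XOR (1 IMPLIES NOT 0))) -> 1
  row 12 [01100]: (((1 AND 1) IMPLIES (NOT 1 XOR 1)) XOR ((0 OR NOT 0) XOR (0 IMPLIES NOT 0))) -> 1
  row 13 [01101]: (((1 AND 1) IMPLIES (NOT 1 XOR 1)) XOR ((1 OR NOT 1) XOR (0 IMPLIES NOT 0))) -> 1
  row 14 [01110]: (((1 AND 1) IMPLIES (NOT 1 XOR 1)) XOR ((0 OR NOT 0) XOR (1 IMPLIES NOT 0))) -> 1
  row 15 [01111]: (((1 AND 1) IMPLIES (NOT 1 XOR 1)) XOR ((1 OR NOT 1) XOR (1 IMPLIES NOT 0))) -> 1
  row 16 [10000]: (((0 AND 0) IMPLIES (NOT 0 XOR 0)) XOR ((0 OR NOT 0) XOR (0 IMPLIES NOT 1))) -> 1
  row 17 [10001]: (((0 AND 0) IMPLIES (NOT 0 XOR 0)) XOR ((1 OR NOT 1) XOR (0 IMPLIES NOT 1))) -> 1
  row 18 [10010]: (((0 AND 0) IMPLIES (NOT 0 XOR 0)) XOR ((0 OR NOT 0) XOR (1 IMPLIES NOT 1))) -> 0
  row 19 [10011]: (((0 AND 0) IMPLIES (NOT 0 XOR 0)) XOR ((1 OR NOT 1) XOR (1 IMPLIES NOT 1))) -> 0
  row 20 [10100]: (((1 AND 0) IMPLIES (NOT 1 XOR 0)) XOR ((0 OR NOT 0) XOR (0 IMPLIES NOT 1))) -> 1
  row 21 [10101]: (((1 AND 0) IMPLIES (NOT 1 XOR 0)) XOR ((1 OR NOT 1) XOR (0 IMPLIES NOT 1))) -> 1
  row 22 [10110]: (((1 AND 0) IMPLIES (NOT 1 XOR 0)) XOR ((0 OR NOT 0) XOR (1 IMPLIES NOT 1))) -> 0
  row 23 [10111]: (((1 AND 0) IMPLIES (NOT 1 XOR 0)) XOR ((1 OR NOT 1) XOR (1 IMPLIES NOT 1))) -> 0
  row 24 [11000]: (((0 AND 1) IMPLIES (NOT 0 XOR 1)) XOR ((0 OR NOT 0) XOR (0 IMPLIES NOT 1))) -> 1
  row 25 [11001]: (((0 AND 1) IMPLIES (NOT 0 XOR 1)) XOR ((1 OR NOT 1) XOR (0 IMPLIES NOT 1))) -> 1
  row 26 [11010]: (((0 AND 1) IMPLIES (NOT 0 XOR 1)) XOR ((0 OR NOT 0) XOR (1 IMPLIES NOT 1))) -> 0
  row 27 [11011]: (((0 AND 1) IMPLIES (NOT 0 XOR 1)) XOR ((1 OR NOT 1) XOR (1 IMPLIES NOT 1))) -> 0
  row 28 [11100]: (((1 AND 1) IMPLIES (NOT 1 XOR 1)) XOR ((0 OR NOT 0) XOR (0 IMPLIES NOT 1))) -> 1
  row 29 [11101]: (((1 AND 1) IMPLIES (NOT 1 XOR 1)) XOR ((1 OR NOT 1) XOR (0 IMPLIES NOT 1))) -> 1
  row 30 [11110]: (((1 AND 1) IMPLIES (NOT 1 XOR 1)) XOR ((0 OR NOT 0) XOR (1 IMPLIES NOT 1))) -> 0
  row 31 [11111]: (((1 AND 1) IMPLIES (NOT 1 XOR 1)) XOR ((1 OR NOT 1) XOR (1 IMPLIES NOT 1))) -> 0
Full result column, 4 rows per line (a,b,c fixed per line; d,e runs 00..11 left to right):
  rows 0-3 [a,b,c=000]: 1111  = hex F
  rows 4-7 [a,b,c=001]: 1111  = hex F
  rows 8-11 [a,b,c=010]: 1111  = hex F
  rows 12-15 [a,b,c=011]: 1111  = hex F
  rows 16-19 [a,b,c=100]: 1100  = hex C
  rows 20-23 [a,b,c=101]: 1100  = hex C
  rows 24-27 [a,b,c=110]: 1100  = hex C
  rows 28-31 [a,b,c=111]: 1100  = hex C
Output column (row 0 .. row 31) = 11111111111111111100110011001100
Output column grouped in 4s = 1111 1111 1111 1111 1100 1100 1100 1100 = 0xFFFFCCCC
Convert to decimal digit by digit (value = value*16 + digit):
  F -> 15
  15*16 + 15 (F) = 255
  255*16 + 15 (F) = 4095
  4095*16 + 15 (F) = 65535
  65535*16 + 12 (C) = 1048572
  1048572*16 + 12 (C) = 16777164
  16777164*16 + 12 (C) = 268434636
  268434636*16 + 12 (C) = 4294954188
Decimal = 4294954188

4294954188
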